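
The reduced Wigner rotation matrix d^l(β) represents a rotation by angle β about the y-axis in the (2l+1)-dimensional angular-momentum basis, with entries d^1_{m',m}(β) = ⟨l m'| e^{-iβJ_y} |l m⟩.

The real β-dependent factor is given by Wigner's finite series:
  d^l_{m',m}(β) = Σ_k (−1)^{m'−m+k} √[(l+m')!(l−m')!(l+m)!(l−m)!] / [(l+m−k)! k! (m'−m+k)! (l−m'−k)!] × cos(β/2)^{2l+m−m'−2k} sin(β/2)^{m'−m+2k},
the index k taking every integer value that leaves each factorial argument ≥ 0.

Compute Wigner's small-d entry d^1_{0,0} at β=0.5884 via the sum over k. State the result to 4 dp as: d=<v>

d^1_{0,0}(β=0.5884) via Wigner's sum:
c=cos(0.5884/2)=0.957034, s=sin(0.5884/2)=0.289974; N=√[1·1·1·1]=1.000000
The bounds max(0,m−m')=0 and min(l+m,l−m')=1 give 2 terms
  k=0: (−1)^0·1.0000/(1)·0.9570^2·0.2900^0 = +0.915915
  k=1: (−1)^1·1.0000/(1)·0.9570^0·0.2900^2 = -0.084085
d^1_{0,0}(0.5884) = +0.915915 -0.084085 = +0.831830

d=0.8318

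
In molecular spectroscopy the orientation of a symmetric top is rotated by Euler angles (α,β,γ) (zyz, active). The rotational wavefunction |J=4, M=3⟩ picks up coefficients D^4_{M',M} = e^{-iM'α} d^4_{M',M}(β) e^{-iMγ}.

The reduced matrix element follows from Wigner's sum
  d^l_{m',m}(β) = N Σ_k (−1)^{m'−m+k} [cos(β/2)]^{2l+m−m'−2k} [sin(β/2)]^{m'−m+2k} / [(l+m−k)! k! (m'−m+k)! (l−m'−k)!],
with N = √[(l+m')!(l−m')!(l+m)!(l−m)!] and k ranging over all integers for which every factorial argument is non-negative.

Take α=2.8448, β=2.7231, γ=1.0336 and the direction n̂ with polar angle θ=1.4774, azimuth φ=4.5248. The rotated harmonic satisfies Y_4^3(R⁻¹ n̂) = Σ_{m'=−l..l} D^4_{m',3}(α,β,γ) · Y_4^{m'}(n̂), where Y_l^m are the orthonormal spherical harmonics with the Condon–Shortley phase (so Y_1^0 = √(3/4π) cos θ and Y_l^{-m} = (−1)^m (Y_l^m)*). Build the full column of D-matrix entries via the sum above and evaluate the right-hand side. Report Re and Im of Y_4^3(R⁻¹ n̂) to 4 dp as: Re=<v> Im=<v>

Re=0.0227 Im=0.1562

Need the full column D^4_{m',3} for m'=−4..4 at α=2.8448, β=2.7231, γ=1.0336.
cos(β/2)=0.207723, sin(β/2)=0.978188
d^4_{-4,3}: single k=7 term ⇒ +0.503483;  D = -0.207330+0.458813i
d^4_{-3,3}: k∈[6..7] ⇒ +0.264606 -0.838258 = -0.573652;  D = -0.378780+0.430817i
d^4_{-2,3}: k∈[5..6] ⇒ +0.090105 -0.666045 = -0.575940;  D = +0.490160-0.302407i
d^4_{-1,3}: k∈[4..5] ⇒ +0.022550 -0.300035 = -0.277485;  D = -0.268442+0.070263i
d^4_{0,3}: k∈[3..4] ⇒ +0.004283 -0.094979 = -0.090696;  D = +0.090620+0.003699i
d^4_{1,3}: k∈[2..3] ⇒ +0.000610 -0.022550 = -0.021940;  D = -0.020701-0.007267i
d^4_{2,3}: k∈[1..2] ⇒ +0.000061 -0.004063 = -0.004002;  D = +0.003224+0.002372i
d^4_{3,3}: k∈[0..1] ⇒ +0.000003 -0.000538 = -0.000535;  D = -0.000319-0.000429i
d^4_{4,3}: single k=0 term ⇒ -0.000046;  D = +0.000016+0.000043i
Y_4^{m'}(θ=1.4774,φ=4.5248) and Σ D·Y over m':
  (-0.2073+0.4588i)·(+0.3181+0.2965i)  (-0.3788+0.4308i)·(+0.0615-0.0974i)  (+0.4902-0.3024i)·(+0.2898+0.1141i)  (-0.2684+0.0703i)·(+0.0241-0.1268i)  (+0.0906+0.0037i)·(+0.2900+0.0000i)  (-0.0207-0.0073i)·(-0.0241-0.1268i)  (+0.0032+0.0024i)·(+0.2898-0.1141i)  (-0.0003-0.0004i)·(-0.0615-0.0974i)  (+0.0000+0.0000i)·(+0.3181-0.2965i)
Y_4^3(R⁻¹ n̂) = +0.022744+0.156163i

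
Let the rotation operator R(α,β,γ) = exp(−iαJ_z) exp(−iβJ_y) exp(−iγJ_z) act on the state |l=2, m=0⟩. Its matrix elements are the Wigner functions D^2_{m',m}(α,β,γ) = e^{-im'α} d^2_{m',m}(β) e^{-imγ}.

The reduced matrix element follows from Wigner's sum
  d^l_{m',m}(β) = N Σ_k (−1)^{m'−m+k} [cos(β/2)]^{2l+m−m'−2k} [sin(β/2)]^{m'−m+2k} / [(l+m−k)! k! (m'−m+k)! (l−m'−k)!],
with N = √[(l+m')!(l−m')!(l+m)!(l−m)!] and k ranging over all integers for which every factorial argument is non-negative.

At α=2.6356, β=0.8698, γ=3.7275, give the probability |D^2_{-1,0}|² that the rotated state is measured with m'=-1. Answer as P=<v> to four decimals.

Split into d^2_{-1,0}(β=0.8698) × two z-phases.
Half-angle: c=0.906912, s=0.421320. N=√(1·6·2·2)=4.898979
Admissible k: 1..2 (factorial args all ≥0)
  k=1: (−1)^0·4.8990/(2)·0.9069^3·0.4213^1 = +0.769809
  k=2: (−1)^1·4.8990/(2)·0.9069^1·0.4213^3 = -0.166141
d^2_{-1,0}(0.8698) = +0.769809 -0.166141 = +0.603668
|D^2_{-1,0}|² = |d^2_{-1,0}(β)|² = (+0.603668)² = 0.364416 (the z-rotation phases have unit modulus)

P=0.3644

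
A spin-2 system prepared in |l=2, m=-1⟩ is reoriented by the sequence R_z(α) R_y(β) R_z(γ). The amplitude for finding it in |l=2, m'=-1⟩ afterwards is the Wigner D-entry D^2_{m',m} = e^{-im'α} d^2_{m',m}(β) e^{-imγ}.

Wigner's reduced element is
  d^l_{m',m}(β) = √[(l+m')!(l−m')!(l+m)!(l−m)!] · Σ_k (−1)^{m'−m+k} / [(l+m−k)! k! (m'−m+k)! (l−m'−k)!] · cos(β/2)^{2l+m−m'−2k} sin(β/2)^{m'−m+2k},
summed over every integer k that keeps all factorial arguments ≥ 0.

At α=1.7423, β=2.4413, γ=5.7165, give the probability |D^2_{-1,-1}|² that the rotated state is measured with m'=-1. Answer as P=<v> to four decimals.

P=0.0886

D^2_{-1,-1}(1.7423,2.4413,5.7165) = e^{-i·-1·1.7423}·d^2_{-1,-1}(2.4413)·e^{-i·-1·5.7165}. Compute d first:
c=cos(2.4413/2)=0.343035, s=sin(2.4413/2)=0.939323; N=√[1·6·1·6]=6.000000
k: max(0,(-1)−(-1))=0 … min(2+(-1),2−(-1))=1
  k=0: (−1)^0·6.0000/(6)·0.3430^4·0.9393^0 = +0.013847
  k=1: (−1)^1·6.0000/(2)·0.3430^2·0.9393^2 = -0.311479
d^2_{-1,-1}(2.4413) = +0.013847 -0.311479 = -0.297632
|D^2_{-1,-1}|² = |d^2_{-1,-1}(β)|² = (-0.297632)² = 0.088585 (the z-rotation phases have unit modulus)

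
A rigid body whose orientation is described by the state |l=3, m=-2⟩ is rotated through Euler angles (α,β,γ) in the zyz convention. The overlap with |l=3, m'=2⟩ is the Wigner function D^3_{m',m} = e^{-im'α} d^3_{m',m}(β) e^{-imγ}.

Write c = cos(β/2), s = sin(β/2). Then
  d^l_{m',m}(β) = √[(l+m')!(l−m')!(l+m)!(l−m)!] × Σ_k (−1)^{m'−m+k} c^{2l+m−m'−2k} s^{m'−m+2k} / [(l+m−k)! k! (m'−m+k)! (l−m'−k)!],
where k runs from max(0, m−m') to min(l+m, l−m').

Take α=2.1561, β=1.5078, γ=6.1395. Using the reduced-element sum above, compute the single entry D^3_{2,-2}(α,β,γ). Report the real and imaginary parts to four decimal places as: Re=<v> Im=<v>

Split into d^3_{2,-2}(β=1.5078) × two z-phases.
c=cos(1.5078/2)=0.729025, s=sin(1.5078/2)=0.684487; N=√[120·1·1·120]=120.000000
Admissible k: 0..1 (factorial args all ≥0)
  k=0: (−1)^4·120.0000/(24)·0.7290^2·0.6845^4 = +0.583332
  k=1: (−1)^5·120.0000/(120)·0.7290^0·0.6845^6 = -0.102847
d^3_{2,-2}(1.5078) = +0.583332 -0.102847 = +0.480485
Phases: e^{-i·(2)·2.1561}=-0.389592+0.920987i, e^{-i·(-2)·6.1395}=+0.958992-0.283432i ⇒ D=-0.054093+0.477431i

Re=-0.0541 Im=0.4774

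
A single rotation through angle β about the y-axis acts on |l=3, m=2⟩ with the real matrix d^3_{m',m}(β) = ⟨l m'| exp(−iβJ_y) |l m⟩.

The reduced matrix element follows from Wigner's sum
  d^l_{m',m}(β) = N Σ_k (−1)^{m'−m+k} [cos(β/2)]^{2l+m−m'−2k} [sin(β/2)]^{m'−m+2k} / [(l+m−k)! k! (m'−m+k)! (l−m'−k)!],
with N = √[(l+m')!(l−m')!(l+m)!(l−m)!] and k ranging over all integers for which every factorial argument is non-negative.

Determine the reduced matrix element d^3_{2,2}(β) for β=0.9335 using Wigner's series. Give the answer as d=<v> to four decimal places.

d^3_{2,2}(β=0.9335) via Wigner's sum:
With c≡cos(β/2)=0.893035 and s≡sin(β/2)=0.449986, N=[120·1·120·1]^{1/2}=120.000000
Admissible k: 0..1 (factorial args all ≥0)
  k=0: (−1)^0·120.0000/(120)·0.8930^6·0.4500^0 = +0.507239
  k=1: (−1)^1·120.0000/(24)·0.8930^4·0.4500^2 = -0.643937
d^3_{2,2}(0.9335) = +0.507239 -0.643937 = -0.136699

d=-0.1367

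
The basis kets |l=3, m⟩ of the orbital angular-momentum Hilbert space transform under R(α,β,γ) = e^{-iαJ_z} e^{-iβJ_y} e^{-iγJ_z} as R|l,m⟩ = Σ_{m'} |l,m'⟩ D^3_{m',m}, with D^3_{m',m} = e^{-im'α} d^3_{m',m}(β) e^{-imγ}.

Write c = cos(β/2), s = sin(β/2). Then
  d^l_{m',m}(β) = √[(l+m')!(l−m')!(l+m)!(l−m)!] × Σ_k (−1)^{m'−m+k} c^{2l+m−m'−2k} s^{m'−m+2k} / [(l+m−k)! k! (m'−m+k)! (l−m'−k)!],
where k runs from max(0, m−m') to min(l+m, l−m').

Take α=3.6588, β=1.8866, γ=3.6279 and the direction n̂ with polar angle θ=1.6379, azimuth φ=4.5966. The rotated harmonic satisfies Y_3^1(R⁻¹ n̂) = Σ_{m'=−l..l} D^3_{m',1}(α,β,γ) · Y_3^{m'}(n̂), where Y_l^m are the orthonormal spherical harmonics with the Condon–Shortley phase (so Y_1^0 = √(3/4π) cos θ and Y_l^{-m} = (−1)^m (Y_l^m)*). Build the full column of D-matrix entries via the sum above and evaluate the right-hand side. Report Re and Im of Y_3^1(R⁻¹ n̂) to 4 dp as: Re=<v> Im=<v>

Need the full column D^3_{m',1} for m'=−3..3 at α=3.6588, β=1.8866, γ=3.6279.
cos(β/2)=0.587120, sin(β/2)=0.809500
d^3_{-3,1}: single k=4 term ⇒ +0.573280;  D = +0.277599+0.501586i
d^3_{-2,1}: k∈[3..4] ⇒ +0.678986 -0.645373 = +0.033613;  D = -0.028689-0.017515i
d^3_{-1,1}: k∈[2..4] ⇒ +0.467188 -1.184162 +0.281385 = -0.435588;  D = -0.435380-0.013458i
d^3_{0,1}: k∈[1..3] ⇒ +0.195633 -1.115688 +0.706971 = -0.213084;  D = +0.188380-0.099588i
d^3_{1,1}: k∈[0..2] ⇒ +0.040960 -0.622918 +0.888121 = +0.306163;  D = +0.164514-0.258207i
d^3_{2,1}: k∈[0..1] ⇒ -0.178587 +0.678986 = +0.500399;  D = -0.025047+0.499772i
d^3_{3,1}: single k=0 term ⇒ +0.301569;  D = -0.135805-0.269260i
Y_3^{m'}(θ=1.6379,φ=4.5966) and Σ D·Y over m':
  (+0.2776+0.5016i)·(+0.1411-0.3897i)  (-0.0287-0.0175i)·(+0.0664+0.0157i)  (-0.4354-0.0135i)·(+0.0364-0.3131i)  (+0.1884-0.0996i)·(+0.0745+0.0000i)  (+0.1645-0.2582i)·(-0.0364-0.3131i)  (-0.0250+0.4998i)·(+0.0664-0.0157i)  (-0.1358-0.2693i)·(-0.1411-0.3897i)
Y_3^1(R⁻¹ n̂) = +0.060515+0.171759i

Re=0.0605 Im=0.1718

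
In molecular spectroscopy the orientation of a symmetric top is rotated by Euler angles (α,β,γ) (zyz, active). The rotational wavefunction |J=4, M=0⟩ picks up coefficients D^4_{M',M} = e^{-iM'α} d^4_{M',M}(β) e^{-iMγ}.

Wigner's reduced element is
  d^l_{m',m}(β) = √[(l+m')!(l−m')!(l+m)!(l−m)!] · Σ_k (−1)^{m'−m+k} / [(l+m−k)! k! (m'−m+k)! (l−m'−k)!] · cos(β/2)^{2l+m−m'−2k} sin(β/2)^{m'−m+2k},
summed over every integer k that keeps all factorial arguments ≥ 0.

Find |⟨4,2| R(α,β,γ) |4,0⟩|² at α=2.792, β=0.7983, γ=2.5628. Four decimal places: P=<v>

D^4_{2,0}(2.792,0.7983,2.5628) = e^{-i·2·2.792}·d^4_{2,0}(0.7983)·e^{-i·0·2.5628}. Compute d first:
Half-angle: c=0.921392, s=0.388635. N=√(720·2·24·24)=910.735966
k: max(0,(0)−(2))=0 … min(4+(0),4−(2))=2
  k=0: (−1)^2·910.7360/(96)·0.9214^6·0.3886^2 = +0.876741
  k=1: (−1)^3·910.7360/(36)·0.9214^4·0.3886^4 = -0.415945
  k=2: (−1)^4·910.7360/(96)·0.9214^2·0.3886^6 = +0.027750
d^4_{2,0}(0.7983) = +0.876741 -0.415945 +0.027750 = +0.488546
|D^4_{2,0}|² = |d^4_{2,0}(β)|² = (+0.488546)² = 0.238677 (the z-rotation phases have unit modulus)

P=0.2387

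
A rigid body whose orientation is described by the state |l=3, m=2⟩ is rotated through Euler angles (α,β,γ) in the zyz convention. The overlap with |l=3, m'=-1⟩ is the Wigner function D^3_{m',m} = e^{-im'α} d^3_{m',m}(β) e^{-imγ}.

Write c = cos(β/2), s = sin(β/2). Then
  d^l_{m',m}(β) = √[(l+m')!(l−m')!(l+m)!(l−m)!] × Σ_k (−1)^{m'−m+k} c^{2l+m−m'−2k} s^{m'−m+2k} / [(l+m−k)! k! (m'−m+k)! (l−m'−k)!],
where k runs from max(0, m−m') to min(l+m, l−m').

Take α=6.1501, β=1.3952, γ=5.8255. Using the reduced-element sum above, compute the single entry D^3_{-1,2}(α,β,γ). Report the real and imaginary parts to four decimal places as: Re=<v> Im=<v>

Re=0.3472 Im=0.3451

First d^3_{-1,2}(β=1.3952), then the phase factors e^{-i(-1)α} and e^{-i(2)γ}:
Half-angle: c=0.766386, s=0.642380. N=√(2·24·120·1)=75.894664
k: max(0,(2)−(-1))=3 … min(3+(2),3−(-1))=4
  k=3: (−1)^0·75.8947/(12)·0.7664^3·0.6424^3 = +0.754657
  k=4: (−1)^1·75.8947/(24)·0.7664^1·0.6424^5 = -0.265099
d^3_{-1,2}(1.3952) = +0.754657 -0.265099 = +0.489557
Phases: e^{-i·(-1)·6.1501}=+0.991157-0.132693i, e^{-i·(2)·5.8255}=+0.609497+0.792789i ⇒ D=+0.347245+0.345090i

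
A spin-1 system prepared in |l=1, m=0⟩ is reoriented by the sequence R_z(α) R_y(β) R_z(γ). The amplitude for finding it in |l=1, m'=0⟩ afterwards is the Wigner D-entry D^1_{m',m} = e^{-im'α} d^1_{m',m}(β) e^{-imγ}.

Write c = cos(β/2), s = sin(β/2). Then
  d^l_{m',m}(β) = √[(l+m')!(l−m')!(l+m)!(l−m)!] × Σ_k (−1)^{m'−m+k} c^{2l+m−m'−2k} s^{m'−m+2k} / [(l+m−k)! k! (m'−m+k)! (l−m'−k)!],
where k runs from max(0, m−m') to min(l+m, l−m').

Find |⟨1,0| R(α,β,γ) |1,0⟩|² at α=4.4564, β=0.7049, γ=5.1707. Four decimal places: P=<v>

First d^1_{0,0}(β=0.7049), then the phase factors e^{-i(0)α} and e^{-i(0)γ}:
Half-angle: c=0.938530, s=0.345198. N=√(1·1·1·1)=1.000000
k∈{0,1} keeps every argument non-negative
  k=0: (−1)^0·1.0000/(1)·0.9385^2·0.3452^0 = +0.880838
  k=1: (−1)^1·1.0000/(1)·0.9385^0·0.3452^2 = -0.119162
d^1_{0,0}(0.7049) = +0.880838 -0.119162 = +0.761676
|D^1_{0,0}|² = |d^1_{0,0}(β)|² = (+0.761676)² = 0.580151 (the z-rotation phases have unit modulus)

P=0.5802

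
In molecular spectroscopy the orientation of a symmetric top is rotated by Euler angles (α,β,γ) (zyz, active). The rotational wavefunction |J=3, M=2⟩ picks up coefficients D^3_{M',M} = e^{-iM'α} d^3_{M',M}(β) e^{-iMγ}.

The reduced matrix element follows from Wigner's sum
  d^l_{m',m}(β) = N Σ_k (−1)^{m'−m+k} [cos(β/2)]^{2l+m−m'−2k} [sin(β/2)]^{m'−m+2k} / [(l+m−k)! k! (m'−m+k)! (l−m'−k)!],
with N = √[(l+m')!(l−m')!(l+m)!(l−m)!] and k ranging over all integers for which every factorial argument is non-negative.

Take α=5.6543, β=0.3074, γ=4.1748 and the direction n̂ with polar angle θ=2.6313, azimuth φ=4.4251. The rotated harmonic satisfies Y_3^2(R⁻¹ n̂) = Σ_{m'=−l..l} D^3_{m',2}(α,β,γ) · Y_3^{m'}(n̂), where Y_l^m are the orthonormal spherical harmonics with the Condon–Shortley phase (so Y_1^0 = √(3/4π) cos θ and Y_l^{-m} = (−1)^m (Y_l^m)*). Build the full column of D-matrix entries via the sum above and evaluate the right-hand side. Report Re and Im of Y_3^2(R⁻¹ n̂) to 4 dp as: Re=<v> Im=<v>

Need the full column D^3_{m',2} for m'=−3..3 at α=5.6543, β=0.3074, γ=4.1748.
cos(β/2)=0.988211, sin(β/2)=0.153096
d^3_{-3,2}: single k=5 term ⇒ +0.000204;  D = -0.000140+0.000148i
d^3_{-2,2}: k∈[4..5] ⇒ +0.002682 -0.000013 = +0.002670;  D = -0.002625+0.000485i
d^3_{-1,2}: k∈[3..4] ⇒ +0.021901 -0.000263 = +0.021638;  D = -0.019519-0.009340i
d^3_{0,2}: k∈[2..3] ⇒ +0.122429 -0.002938 = +0.119491;  D = -0.056827-0.105113i
d^3_{1,2}: k∈[1..2] ⇒ +0.456259 -0.021901 = +0.434358;  D = +0.057714-0.430507i
d^3_{2,2}: k∈[0..1] ⇒ +0.931320 -0.111762 = +0.819558;  D = +0.565889-0.592829i
d^3_{3,2}: single k=0 term ⇒ -0.353417;  D = -0.347722+0.063188i
Y_3^{m'}(θ=2.6313,φ=4.4251) and Σ D·Y over m':
  (-0.0001+0.0001i)·(+0.0369-0.0317i)  (-0.0026+0.0005i)·(+0.1786+0.1156i)  (-0.0195-0.0093i)·(-0.1256+0.4250i)  (-0.0568-0.1051i)·(-0.2628+0.0000i)  (+0.0577-0.4305i)·(+0.1256+0.4250i)  (+0.5659-0.5928i)·(+0.1786-0.1156i)  (-0.3477+0.0632i)·(-0.0369-0.0317i)
Y_3^2(R⁻¹ n̂) = +0.258370-0.171858i

Re=0.2584 Im=-0.1719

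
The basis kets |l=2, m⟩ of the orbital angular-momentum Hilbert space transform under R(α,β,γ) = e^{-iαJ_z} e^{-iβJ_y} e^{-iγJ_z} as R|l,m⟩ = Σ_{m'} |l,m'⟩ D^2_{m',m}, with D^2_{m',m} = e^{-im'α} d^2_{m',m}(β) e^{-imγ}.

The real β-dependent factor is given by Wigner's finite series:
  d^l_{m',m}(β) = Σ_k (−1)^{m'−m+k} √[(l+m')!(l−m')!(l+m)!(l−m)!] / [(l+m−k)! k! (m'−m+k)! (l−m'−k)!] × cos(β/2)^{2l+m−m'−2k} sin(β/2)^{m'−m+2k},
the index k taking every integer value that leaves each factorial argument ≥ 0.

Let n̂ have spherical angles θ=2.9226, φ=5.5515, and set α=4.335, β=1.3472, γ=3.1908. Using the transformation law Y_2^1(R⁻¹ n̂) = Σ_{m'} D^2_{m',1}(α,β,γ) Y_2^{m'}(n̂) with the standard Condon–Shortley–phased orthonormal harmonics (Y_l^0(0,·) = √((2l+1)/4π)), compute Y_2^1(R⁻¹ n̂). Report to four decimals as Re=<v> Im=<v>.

Re=-0.1079 Im=-0.0172

Need the full column D^2_{m',1} for m'=−2..2 at α=4.335, β=1.3472, γ=3.1908.
cos(β/2)=0.781581, sin(β/2)=0.623804
d^2_{-2,1}: single k=3 term ⇒ +0.379444;  D = +0.263274-0.273248i
d^2_{-1,1}: k∈[2..3] ⇒ +0.713124 -0.151423 = +0.561701;  D = +0.232418+0.511361i
d^2_{0,1}: k∈[1..2] ⇒ +0.729534 -0.464722 = +0.264812;  D = -0.264491+0.013025i
d^2_{1,1}: k∈[0..1] ⇒ +0.373161 -0.713124 = -0.339963;  D = -0.109578+0.321820i
d^2_{2,1}: single k=0 term ⇒ -0.595662;  D = -0.453443-0.386268i
Y_2^{m'}(θ=2.9226,φ=5.5515) and Σ D·Y over m':
  (+0.2633-0.2732i)·(+0.0020+0.0181i)  (+0.2324+0.5114i)·(-0.1219-0.1095i)  (-0.2645+0.0130i)·(+0.5861+0.0000i)  (-0.1096+0.3218i)·(+0.1219-0.1095i)  (-0.4534-0.3863i)·(+0.0020-0.0181i)
Y_2^1(R⁻¹ n̂) = -0.107937-0.017213i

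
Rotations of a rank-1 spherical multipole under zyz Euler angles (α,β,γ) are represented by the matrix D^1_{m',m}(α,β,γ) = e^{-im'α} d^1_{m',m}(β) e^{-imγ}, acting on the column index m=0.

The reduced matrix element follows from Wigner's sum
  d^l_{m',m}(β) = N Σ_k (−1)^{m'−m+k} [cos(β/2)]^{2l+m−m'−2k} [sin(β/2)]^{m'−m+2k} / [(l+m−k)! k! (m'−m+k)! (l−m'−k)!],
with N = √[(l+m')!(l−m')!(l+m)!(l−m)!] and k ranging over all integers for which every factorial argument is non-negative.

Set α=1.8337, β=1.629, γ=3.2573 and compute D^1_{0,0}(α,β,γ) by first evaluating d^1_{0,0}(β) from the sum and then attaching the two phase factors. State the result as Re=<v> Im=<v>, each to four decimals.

Split into d^1_{0,0}(β=1.629) × two z-phases.
Half-angle: c=0.686232, s=0.727383. N=√(1·1·1·1)=1.000000
k∈{0,1} keeps every argument non-negative
  k=0: (−1)^0·1.0000/(1)·0.6862^2·0.7274^0 = +0.470915
  k=1: (−1)^1·1.0000/(1)·0.6862^0·0.7274^2 = -0.529085
d^1_{0,0}(1.629) = +0.470915 -0.529085 = -0.058171
Phases: e^{-i·(0)·1.8337}=+1.000000+0.000000i, e^{-i·(0)·3.2573}=+1.000000+0.000000i ⇒ D=-0.058171+0.000000i

Re=-0.0582 Im=0.0000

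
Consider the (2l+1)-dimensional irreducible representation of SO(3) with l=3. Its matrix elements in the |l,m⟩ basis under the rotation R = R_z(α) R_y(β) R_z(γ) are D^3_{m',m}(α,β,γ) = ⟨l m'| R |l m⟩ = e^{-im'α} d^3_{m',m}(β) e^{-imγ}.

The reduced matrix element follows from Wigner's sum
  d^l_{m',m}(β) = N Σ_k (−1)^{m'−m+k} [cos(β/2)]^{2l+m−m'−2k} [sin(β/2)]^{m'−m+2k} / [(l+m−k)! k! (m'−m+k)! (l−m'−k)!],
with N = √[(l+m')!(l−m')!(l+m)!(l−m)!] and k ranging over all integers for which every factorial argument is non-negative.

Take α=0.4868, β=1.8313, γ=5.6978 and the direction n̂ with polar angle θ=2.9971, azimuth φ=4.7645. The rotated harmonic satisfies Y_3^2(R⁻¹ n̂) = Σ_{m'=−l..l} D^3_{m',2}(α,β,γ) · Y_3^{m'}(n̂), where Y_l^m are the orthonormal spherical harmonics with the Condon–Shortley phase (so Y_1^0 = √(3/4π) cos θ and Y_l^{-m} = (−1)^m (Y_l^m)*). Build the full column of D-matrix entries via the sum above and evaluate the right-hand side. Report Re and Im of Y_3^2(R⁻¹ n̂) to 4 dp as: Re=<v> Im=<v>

Need the full column D^3_{m',2} for m'=−3..3 at α=0.4868, β=1.8313, γ=5.6978.
cos(β/2)=0.609275, sin(β/2)=0.792959
d^3_{-3,2}: single k=5 term ⇒ +0.467888;  D = -0.408251+0.228585i
d^3_{-2,2}: k∈[4..5] ⇒ +0.733837 -0.248601 = +0.485235;  D = -0.263307+0.407582i
d^3_{-1,2}: k∈[3..4] ⇒ +0.713218 -0.604041 = +0.109177;  D = -0.009462+0.108766i
d^3_{0,2}: k∈[2..3] ⇒ +0.474587 -0.803878 = -0.329291;  D = -0.128240-0.303294i
d^3_{1,2}: k∈[1..2] ⇒ +0.210532 -0.713218 = -0.502686;  D = -0.389617-0.317635i
d^3_{2,2}: k∈[0..1] ⇒ +0.051154 -0.433237 = -0.382083;  D = -0.374680-0.074848i
d^3_{3,2}: single k=0 term ⇒ -0.163077;  D = -0.156285+0.046574i
Y_3^{m'}(θ=2.9971,φ=4.7645) and Σ D·Y over m':
  (-0.4083+0.2286i)·(-0.0002-0.0012i)  (-0.2633+0.4076i)·(+0.0209-0.0022i)  (-0.0095+0.1088i)·(+0.0094+0.1811i)  (-0.1282-0.3033i)·(-0.7003+0.0000i)  (-0.3896-0.3176i)·(-0.0094+0.1811i)  (-0.3747-0.0748i)·(+0.0209+0.0022i)  (-0.1563+0.0466i)·(+0.0002-0.0012i)
Y_3^2(R⁻¹ n̂) = +0.119350+0.151516i

Re=0.1194 Im=0.1515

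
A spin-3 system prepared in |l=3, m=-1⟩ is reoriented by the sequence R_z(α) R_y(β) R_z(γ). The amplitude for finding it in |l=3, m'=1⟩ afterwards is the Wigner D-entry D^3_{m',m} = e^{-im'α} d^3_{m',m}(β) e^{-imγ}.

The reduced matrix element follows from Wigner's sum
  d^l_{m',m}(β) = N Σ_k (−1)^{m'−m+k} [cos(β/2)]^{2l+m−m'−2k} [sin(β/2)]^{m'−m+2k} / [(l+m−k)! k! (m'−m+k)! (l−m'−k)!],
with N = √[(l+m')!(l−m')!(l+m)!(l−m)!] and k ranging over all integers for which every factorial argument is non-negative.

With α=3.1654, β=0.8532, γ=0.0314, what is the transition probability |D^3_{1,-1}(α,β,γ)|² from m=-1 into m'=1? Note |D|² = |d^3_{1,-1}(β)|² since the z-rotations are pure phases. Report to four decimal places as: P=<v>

Split into d^3_{1,-1}(β=0.8532) × two z-phases.
Half-angle: c=0.910378, s=0.413778. N=√(24·2·2·24)=48.000000
The bounds max(0,m−m')=0 and min(l+m,l−m')=2 give 3 terms
  k=0: (−1)^2·48.0000/(8)·0.9104^4·0.4138^2 = +0.705623
  k=1: (−1)^3·48.0000/(6)·0.9104^2·0.4138^4 = -0.194358
  k=2: (−1)^4·48.0000/(48)·0.9104^0·0.4138^6 = +0.005019
d^3_{1,-1}(0.8532) = +0.705623 -0.194358 +0.005019 = +0.516284
|D^3_{1,-1}|² = |d^3_{1,-1}(β)|² = (+0.516284)² = 0.266549 (the z-rotation phases have unit modulus)

P=0.2665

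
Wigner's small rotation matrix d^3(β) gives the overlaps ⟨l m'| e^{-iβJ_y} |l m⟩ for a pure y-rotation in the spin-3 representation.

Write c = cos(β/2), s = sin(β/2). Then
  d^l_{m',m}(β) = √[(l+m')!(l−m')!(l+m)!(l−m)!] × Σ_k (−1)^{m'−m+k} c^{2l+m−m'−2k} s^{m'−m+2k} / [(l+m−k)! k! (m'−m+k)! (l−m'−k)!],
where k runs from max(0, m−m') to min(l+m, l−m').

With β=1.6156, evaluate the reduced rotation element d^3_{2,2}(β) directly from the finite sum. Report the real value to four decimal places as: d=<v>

d=-0.4869

d^3_{2,2}(β=1.6156) via Wigner's sum:
c=cos(1.6156/2)=0.691090, s=sin(1.6156/2)=0.722769; N=√[120·1·120·1]=120.000000
Admissible k: 0..1 (factorial args all ≥0)
  k=0: (−1)^0·120.0000/(120)·0.6911^6·0.7228^0 = +0.108945
  k=1: (−1)^1·120.0000/(24)·0.6911^4·0.7228^2 = -0.595809
d^3_{2,2}(1.6156) = +0.108945 -0.595809 = -0.486864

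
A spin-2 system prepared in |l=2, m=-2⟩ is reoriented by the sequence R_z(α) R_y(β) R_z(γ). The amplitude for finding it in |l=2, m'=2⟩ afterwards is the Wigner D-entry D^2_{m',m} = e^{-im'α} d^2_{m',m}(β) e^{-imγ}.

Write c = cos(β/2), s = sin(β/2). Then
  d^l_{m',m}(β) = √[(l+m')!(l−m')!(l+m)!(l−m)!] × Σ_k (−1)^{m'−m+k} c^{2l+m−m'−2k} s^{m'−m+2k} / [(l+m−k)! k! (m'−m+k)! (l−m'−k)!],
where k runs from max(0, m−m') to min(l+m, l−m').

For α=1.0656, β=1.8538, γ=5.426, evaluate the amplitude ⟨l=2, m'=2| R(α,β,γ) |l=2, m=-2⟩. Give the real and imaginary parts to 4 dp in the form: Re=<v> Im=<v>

Re=-0.3119 Im=0.2648

Split into d^2_{2,-2}(β=1.8538) × two z-phases.
Half-angle: c=0.600316, s=0.799763. N=√(24·1·1·24)=24.000000
k: max(0,(-2)−(2))=0 … min(2+(-2),2−(2))=0
  k=0: (−1)^4·24.0000/(24)·0.6003^0·0.7998^4 = +0.409114
d^2_{2,-2}(1.8538) = +0.409114
D = (-0.531528-0.847041i)·(+0.409114)·(-0.143082-0.989711i) = -0.311857+0.264801i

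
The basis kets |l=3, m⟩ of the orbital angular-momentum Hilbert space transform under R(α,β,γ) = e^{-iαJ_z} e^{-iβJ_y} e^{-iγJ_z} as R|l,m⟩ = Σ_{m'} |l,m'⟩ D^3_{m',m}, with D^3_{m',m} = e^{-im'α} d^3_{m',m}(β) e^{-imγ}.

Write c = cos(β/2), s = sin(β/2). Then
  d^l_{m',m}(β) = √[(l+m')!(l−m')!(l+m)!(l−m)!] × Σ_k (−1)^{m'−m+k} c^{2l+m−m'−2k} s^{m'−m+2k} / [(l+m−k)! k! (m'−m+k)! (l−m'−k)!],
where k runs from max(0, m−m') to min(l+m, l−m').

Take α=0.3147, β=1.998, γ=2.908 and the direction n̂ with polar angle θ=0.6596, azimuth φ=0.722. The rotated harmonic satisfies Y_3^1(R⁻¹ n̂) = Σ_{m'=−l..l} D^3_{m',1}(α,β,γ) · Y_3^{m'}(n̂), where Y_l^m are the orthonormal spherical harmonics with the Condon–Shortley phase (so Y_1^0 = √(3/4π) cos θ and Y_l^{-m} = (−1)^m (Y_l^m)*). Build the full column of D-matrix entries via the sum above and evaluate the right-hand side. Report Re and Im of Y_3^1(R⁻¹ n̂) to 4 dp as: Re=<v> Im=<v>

Need the full column D^3_{m',1} for m'=−3..3 at α=0.3147, β=1.998, γ=2.908.
cos(β/2)=0.541144, sin(β/2)=0.840930
d^3_{-3,1}: single k=4 term ⇒ +0.567166;  D = -0.217257-0.523906i
d^3_{-2,1}: k∈[3..4] ⇒ +0.596001 -0.719635 = -0.123634;  D = +0.080383+0.093936i
d^3_{-1,1}: k∈[2..4] ⇒ +0.363849 -1.171534 +0.353639 = -0.454046;  D = +0.387490+0.236663i
d^3_{0,1}: k∈[1..3] ⇒ +0.135180 -0.979330 +0.788321 = -0.055829;  D = +0.054313+0.012923i
d^3_{1,1}: k∈[0..2] ⇒ +0.025112 -0.485132 +0.878650 = +0.418630;  D = -0.417254+0.033917i
d^3_{2,1}: k∈[0..1] ⇒ -0.123402 +0.596001 = +0.472599;  D = -0.436061+0.182212i
d^3_{3,1}: single k=0 term ⇒ +0.234863;  D = -0.178034+0.153182i
Y_3^{m'}(θ=0.6596,φ=0.722) and Σ D·Y over m':
  (-0.2173-0.5239i)·(-0.0538-0.0795i)  (+0.0804+0.0939i)·(+0.0384-0.3008i)  (+0.3875+0.2367i)·(+0.3154-0.2778i)  (+0.0543+0.0129i)·(+0.0361+0.0000i)  (-0.4173+0.0339i)·(-0.3154-0.2778i)  (-0.4361+0.1822i)·(+0.0384+0.3008i)  (-0.1780+0.1532i)·(+0.0538-0.0795i)
Y_3^1(R⁻¹ n̂) = +0.263419-0.004212i

Re=0.2634 Im=-0.0042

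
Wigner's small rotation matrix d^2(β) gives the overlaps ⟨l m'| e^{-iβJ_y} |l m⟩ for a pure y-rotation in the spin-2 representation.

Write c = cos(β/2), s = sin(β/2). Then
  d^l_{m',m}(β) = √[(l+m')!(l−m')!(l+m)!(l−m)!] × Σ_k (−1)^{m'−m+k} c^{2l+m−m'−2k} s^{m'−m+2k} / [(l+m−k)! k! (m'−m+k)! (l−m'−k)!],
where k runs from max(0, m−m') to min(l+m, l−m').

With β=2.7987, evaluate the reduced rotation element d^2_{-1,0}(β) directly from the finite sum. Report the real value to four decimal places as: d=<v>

d^2_{-1,0}(β=2.7987) via Wigner's sum:
With c≡cos(β/2)=0.170608 and s≡sin(β/2)=0.985339, N=[1·6·2·2]^{1/2}=4.898979
k∈{1,2} keeps every argument non-negative
  k=1: (−1)^0·4.8990/(2)·0.1706^3·0.9853^1 = +0.011986
  k=2: (−1)^1·4.8990/(2)·0.1706^1·0.9853^3 = -0.399789
d^2_{-1,0}(2.7987) = +0.011986 -0.399789 = -0.387804

d=-0.3878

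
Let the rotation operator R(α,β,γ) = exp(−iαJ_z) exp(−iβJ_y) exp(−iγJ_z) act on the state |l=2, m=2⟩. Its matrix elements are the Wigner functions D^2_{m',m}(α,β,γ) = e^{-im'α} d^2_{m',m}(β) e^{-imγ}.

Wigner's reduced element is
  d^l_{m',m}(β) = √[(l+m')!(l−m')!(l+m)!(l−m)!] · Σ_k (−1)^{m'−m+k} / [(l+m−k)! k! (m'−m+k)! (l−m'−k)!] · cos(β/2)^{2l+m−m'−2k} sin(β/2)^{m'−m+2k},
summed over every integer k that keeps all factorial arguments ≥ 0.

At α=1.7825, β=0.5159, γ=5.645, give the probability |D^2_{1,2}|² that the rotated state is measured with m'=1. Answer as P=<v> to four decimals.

First d^2_{1,2}(β=0.5159), then the phase factors e^{-i(1)α} and e^{-i(2)γ}:
With c≡cos(β/2)=0.966915 and s≡sin(β/2)=0.255099, N=[6·1·24·1]^{1/2}=12.000000
k: max(0,(2)−(1))=1 … min(2+(2),2−(1))=1
  k=1: (−1)^0·12.0000/(6)·0.9669^3·0.2551^1 = +0.461215
d^2_{1,2}(0.5159) = +0.461215
|D^2_{1,2}|² = |d^2_{1,2}(β)|² = (+0.461215)² = 0.212719 (the z-rotation phases have unit modulus)

P=0.2127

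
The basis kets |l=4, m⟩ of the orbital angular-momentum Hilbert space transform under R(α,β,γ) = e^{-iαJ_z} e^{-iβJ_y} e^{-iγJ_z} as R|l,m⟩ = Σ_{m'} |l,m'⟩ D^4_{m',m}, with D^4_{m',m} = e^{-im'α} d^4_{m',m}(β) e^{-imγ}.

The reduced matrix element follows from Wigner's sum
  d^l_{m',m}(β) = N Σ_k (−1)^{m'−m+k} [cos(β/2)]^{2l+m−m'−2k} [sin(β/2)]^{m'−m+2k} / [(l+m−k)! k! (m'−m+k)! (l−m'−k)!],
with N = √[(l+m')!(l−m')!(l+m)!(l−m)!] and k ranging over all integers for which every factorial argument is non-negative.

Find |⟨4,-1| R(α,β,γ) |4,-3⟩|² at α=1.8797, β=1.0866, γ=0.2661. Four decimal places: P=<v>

First d^4_{-1,-3}(β=1.0866), then the phase factors e^{-i(-1)α} and e^{-i(-3)γ}:
With c≡cos(β/2)=0.856007 and s≡sin(β/2)=0.516964, N=[6·120·1·5040]^{1/2}=1904.940944
The bounds max(0,m−m')=0 and min(l+m,l−m')=1 give 2 terms
  k=0: (−1)^2·1904.9409/(240)·0.8560^6·0.5170^2 = +0.834556
  k=1: (−1)^3·1904.9409/(144)·0.8560^4·0.5170^4 = -0.507305
d^4_{-1,-3}(1.0866) = +0.834556 -0.507305 = +0.327251
|D^4_{-1,-3}|² = |d^4_{-1,-3}(β)|² = (+0.327251)² = 0.107093 (the z-rotation phases have unit modulus)

P=0.1071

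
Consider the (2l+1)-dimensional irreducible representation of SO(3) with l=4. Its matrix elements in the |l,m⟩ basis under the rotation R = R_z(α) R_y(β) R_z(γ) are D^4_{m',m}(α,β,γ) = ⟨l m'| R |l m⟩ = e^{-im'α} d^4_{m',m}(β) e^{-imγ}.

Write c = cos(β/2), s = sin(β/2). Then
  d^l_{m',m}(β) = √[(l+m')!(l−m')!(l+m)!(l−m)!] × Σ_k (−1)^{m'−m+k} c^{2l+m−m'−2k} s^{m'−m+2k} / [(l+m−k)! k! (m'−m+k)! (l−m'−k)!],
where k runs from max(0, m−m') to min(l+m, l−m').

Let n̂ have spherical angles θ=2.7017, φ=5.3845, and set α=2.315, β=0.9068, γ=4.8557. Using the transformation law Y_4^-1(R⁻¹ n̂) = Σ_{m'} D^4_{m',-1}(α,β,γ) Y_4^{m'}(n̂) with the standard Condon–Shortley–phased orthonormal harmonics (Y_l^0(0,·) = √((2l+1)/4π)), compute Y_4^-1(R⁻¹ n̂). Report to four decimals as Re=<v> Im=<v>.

Re=-0.0369 Im=0.4889

Need the full column D^4_{m',-1} for m'=−4..4 at α=2.315, β=0.9068, γ=4.8557.
cos(β/2)=0.898963, sin(β/2)=0.438025
d^4_{-4,-1}: single k=3 term ⇒ +0.369231;  D = +0.007926+0.369146i
d^4_{-3,-1}: k∈[2..3] ⇒ +0.803745 -0.318039 = +0.485706;  D = +0.350154-0.336604i
d^4_{-2,-1}: k∈[1..3] ⇒ +0.881713 -1.046672 +0.165666 = +0.000707;  D = -0.000706-0.000043i
d^4_{-1,-1}: k∈[0..3] ⇒ +0.426515 -1.518935 +0.721244 -0.057079 = -0.428254;  D = -0.270374-0.332113i
d^4_{0,-1}: k∈[0..3] ⇒ -0.929408 +1.323947 -0.314329 +0.012438 = +0.092649;  D = +0.013232-0.091699i
d^4_{1,-1}: k∈[0..3] ⇒ +1.012623 -0.721244 +0.085618 -0.001355 = +0.375642;  D = -0.309841+0.212380i
d^4_{2,-1}: k∈[0..2] ⇒ -0.697781 +0.248499 -0.011800 = -0.461082;  D = -0.449388-0.103185i
d^4_{3,-1}: k∈[0..1] ⇒ +0.318039 -0.045305 = +0.272734;  D = -0.135162-0.236886i
d^4_{4,-1}: single k=0 term ⇒ -0.087662;  D = +0.026582-0.083534i
Y_4^{m'}(θ=2.7017,φ=5.3845) and Σ D·Y over m':
  (+0.0079+0.3691i)·(-0.0131-0.0064i)  (+0.3502-0.3366i)·(+0.0789-0.0377i)  (-0.0007-0.0000i)·(-0.0645+0.2796i)  (-0.2704-0.3321i)·(-0.3099-0.3895i)  (+0.0132-0.0917i)·(+0.2007+0.0000i)  (-0.3098+0.2124i)·(+0.3099-0.3895i)  (-0.4494-0.1032i)·(-0.0645-0.2796i)  (-0.1352-0.2369i)·(-0.0789-0.0377i)  (+0.0266-0.0835i)·(-0.0131+0.0064i)
Y_4^-1(R⁻¹ n̂) = -0.036917+0.488858i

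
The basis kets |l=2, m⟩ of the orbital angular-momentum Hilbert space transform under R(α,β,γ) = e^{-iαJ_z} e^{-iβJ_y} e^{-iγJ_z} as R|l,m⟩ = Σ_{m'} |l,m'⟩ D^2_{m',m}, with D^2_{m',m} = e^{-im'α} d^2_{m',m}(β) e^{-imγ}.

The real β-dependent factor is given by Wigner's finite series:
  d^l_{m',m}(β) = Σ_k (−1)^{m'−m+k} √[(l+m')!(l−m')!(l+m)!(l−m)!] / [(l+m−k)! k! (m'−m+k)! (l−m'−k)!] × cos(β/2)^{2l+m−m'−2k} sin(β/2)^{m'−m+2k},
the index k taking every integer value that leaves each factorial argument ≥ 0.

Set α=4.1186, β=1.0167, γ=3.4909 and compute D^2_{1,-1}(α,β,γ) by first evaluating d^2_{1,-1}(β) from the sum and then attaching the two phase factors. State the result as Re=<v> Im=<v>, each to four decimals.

First d^2_{1,-1}(β=1.0167), then the phase factors e^{-i(1)α} and e^{-i(-1)γ}:
c=cos(1.0167/2)=0.873549, s=sin(1.0167/2)=0.486737; N=√[6·1·1·6]=6.000000
k: max(0,(-1)−(1))=0 … min(2+(-1),2−(1))=1
  k=0: (−1)^2·6.0000/(2)·0.8735^2·0.4867^2 = +0.542355
  k=1: (−1)^3·6.0000/(6)·0.8735^0·0.4867^4 = -0.056128
d^2_{1,-1}(1.0167) = +0.542355 -0.056128 = +0.486227
Phases: e^{-i·(1)·4.1186}=-0.559505+0.828827i, e^{-i·(-1)·3.4909}=-0.939610-0.342247i ⇒ D=+0.393543-0.285554i

Re=0.3935 Im=-0.2856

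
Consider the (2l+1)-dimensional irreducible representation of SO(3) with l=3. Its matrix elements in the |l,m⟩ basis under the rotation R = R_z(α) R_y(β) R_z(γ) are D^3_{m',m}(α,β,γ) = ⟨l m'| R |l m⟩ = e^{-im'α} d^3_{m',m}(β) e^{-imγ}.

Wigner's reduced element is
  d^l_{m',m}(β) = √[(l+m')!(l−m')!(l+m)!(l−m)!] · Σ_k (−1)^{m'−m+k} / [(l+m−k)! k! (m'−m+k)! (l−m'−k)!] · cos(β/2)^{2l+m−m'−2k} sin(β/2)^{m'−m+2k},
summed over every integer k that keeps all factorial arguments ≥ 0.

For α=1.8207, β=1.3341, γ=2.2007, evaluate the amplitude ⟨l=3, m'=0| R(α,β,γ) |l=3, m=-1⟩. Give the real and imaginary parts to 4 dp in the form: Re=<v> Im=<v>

Re=-0.1798 Im=0.2466

First d^3_{0,-1}(β=1.3341), then the phase factors e^{-i(0)α} and e^{-i(-1)γ}:
Half-angle: c=0.785650, s=0.618671. N=√(6·6·2·24)=41.569219
Admissible k: 0..2 (factorial args all ≥0)
  k=0: (−1)^1·41.5692/(12)·0.7857^5·0.6187^1 = -0.641500
  k=1: (−1)^2·41.5692/(4)·0.7857^3·0.6187^3 = +1.193380
  k=2: (−1)^3·41.5692/(12)·0.7857^1·0.6187^5 = -0.246671
d^3_{0,-1}(1.3341) = -0.641500 +1.193380 -0.246671 = +0.305209
D = (+1.000000+0.000000i)·(+0.305209)·(-0.589067+0.808084i) = -0.179789+0.246635i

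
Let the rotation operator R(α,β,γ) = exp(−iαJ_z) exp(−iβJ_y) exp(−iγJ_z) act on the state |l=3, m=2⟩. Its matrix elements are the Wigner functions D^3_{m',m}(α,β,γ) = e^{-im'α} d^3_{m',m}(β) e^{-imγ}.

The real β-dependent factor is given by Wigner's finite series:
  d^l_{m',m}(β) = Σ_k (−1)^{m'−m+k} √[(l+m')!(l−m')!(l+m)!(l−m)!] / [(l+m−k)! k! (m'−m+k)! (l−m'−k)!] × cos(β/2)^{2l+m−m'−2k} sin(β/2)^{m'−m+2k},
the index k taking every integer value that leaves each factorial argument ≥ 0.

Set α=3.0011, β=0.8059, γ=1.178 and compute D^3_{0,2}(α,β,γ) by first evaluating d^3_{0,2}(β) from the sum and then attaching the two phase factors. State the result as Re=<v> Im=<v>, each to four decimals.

Re=-0.3489 Im=-0.3490

First d^3_{0,2}(β=0.8059), then the phase factors e^{-i(0)α} and e^{-i(2)γ}:
Half-angle: c=0.919908, s=0.392134. N=√(6·6·120·1)=65.726707
Admissible k: 2..3 (factorial args all ≥0)
  k=2: (−1)^0·65.7267/(12)·0.9199^4·0.3921^2 = +0.603125
  k=3: (−1)^1·65.7267/(12)·0.9199^2·0.3921^4 = -0.109594
d^3_{0,2}(0.8059) = +0.603125 -0.109594 = +0.493531
D = (+1.000000+0.000000i)·(+0.493531)·(-0.706969-0.707244i) = -0.348911-0.349047i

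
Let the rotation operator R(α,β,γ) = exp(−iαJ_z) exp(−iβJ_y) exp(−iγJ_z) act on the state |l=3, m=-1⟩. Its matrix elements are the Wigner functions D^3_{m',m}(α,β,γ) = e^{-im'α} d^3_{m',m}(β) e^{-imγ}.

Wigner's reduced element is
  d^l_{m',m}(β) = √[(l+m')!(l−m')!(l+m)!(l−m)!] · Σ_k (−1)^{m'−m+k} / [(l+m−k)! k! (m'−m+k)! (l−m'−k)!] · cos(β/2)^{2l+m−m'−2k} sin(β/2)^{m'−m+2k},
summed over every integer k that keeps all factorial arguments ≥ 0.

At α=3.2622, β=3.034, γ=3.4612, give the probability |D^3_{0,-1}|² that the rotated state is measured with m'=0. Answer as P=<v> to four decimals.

P=0.0336

D^3_{0,-1}(3.2622,3.034,3.4612) = e^{-i·0·3.2622}·d^3_{0,-1}(3.034)·e^{-i·-1·3.4612}. Compute d first:
c=cos(3.034/2)=0.053770, s=sin(3.034/2)=0.998553; N=√[6·6·2·24]=41.569219
k: max(0,(-1)−(0))=0 … min(3+(-1),3−(0))=2
  k=0: (−1)^1·41.5692/(12)·0.0538^5·0.9986^1 = -0.000002
  k=1: (−1)^2·41.5692/(4)·0.0538^3·0.9986^3 = +0.001609
  k=2: (−1)^3·41.5692/(12)·0.0538^1·0.9986^5 = -0.184923
d^3_{0,-1}(3.034) = -0.000002 +0.001609 -0.184923 = -0.183316
|D^3_{0,-1}|² = |d^3_{0,-1}(β)|² = (-0.183316)² = 0.033605 (the z-rotation phases have unit modulus)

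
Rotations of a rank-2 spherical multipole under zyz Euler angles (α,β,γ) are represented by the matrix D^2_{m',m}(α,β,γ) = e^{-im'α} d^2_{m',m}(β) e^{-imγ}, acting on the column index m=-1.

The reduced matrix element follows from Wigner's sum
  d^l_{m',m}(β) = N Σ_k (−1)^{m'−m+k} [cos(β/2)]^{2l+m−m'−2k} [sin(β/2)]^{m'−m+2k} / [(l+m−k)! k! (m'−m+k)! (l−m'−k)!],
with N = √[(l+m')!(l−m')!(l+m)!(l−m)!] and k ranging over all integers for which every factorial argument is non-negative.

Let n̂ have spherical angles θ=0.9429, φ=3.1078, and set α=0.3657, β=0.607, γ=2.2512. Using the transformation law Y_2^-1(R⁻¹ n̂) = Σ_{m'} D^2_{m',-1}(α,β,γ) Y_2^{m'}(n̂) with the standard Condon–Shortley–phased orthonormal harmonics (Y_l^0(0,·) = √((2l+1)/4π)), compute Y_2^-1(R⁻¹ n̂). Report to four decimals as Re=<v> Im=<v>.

Need the full column D^2_{m',-1} for m'=−2..2 at α=0.3657, β=0.607, γ=2.2512.
cos(β/2)=0.954296, sin(β/2)=0.298862
d^2_{-2,-1}: single k=1 term ⇒ +0.519458;  D = -0.512906+0.082243i
d^2_{-1,-1}: k∈[0..1] ⇒ +0.829341 -0.244022 = +0.585319;  D = -0.506580+0.293214i
d^2_{0,-1}: k∈[0..1] ⇒ -0.636204 +0.062398 = -0.573806;  D = +0.360985-0.446030i
d^2_{1,-1}: k∈[0..1] ⇒ +0.244022 -0.007978 = +0.236044;  D = -0.073064+0.224452i
d^2_{2,-1}: single k=0 term ⇒ -0.050948;  D = -0.002597-0.050882i
Y_2^{m'}(θ=0.9429,φ=3.1078) and Σ D·Y over m':
  (-0.5129+0.0822i)·(+0.2524+0.0171i)  (-0.5066+0.2932i)·(-0.3671-0.0124i)  (+0.3610-0.4460i)·(+0.0111+0.0000i)  (-0.0731+0.2245i)·(+0.3671-0.0124i)  (-0.0026-0.0509i)·(+0.2524-0.0171i)
Y_2^-1(R⁻¹ n̂) = +0.037179-0.023811i

Re=0.0372 Im=-0.0238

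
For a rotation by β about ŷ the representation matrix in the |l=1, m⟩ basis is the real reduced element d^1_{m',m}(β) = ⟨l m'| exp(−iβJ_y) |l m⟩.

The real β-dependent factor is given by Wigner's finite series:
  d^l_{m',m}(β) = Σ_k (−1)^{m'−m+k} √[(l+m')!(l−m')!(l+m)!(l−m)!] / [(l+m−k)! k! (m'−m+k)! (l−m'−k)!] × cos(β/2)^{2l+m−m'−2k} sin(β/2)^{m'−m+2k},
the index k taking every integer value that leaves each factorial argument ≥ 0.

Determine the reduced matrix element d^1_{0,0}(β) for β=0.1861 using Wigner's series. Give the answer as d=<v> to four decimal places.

d=0.9827

d^1_{0,0}(β=0.1861) via Wigner's sum:
Half-angle: c=0.995674, s=0.092916. N=√(1·1·1·1)=1.000000
Admissible k: 0..1 (factorial args all ≥0)
  k=0: (−1)^0·1.0000/(1)·0.9957^2·0.0929^0 = +0.991367
  k=1: (−1)^1·1.0000/(1)·0.9957^0·0.0929^2 = -0.008633
d^1_{0,0}(0.1861) = +0.991367 -0.008633 = +0.982733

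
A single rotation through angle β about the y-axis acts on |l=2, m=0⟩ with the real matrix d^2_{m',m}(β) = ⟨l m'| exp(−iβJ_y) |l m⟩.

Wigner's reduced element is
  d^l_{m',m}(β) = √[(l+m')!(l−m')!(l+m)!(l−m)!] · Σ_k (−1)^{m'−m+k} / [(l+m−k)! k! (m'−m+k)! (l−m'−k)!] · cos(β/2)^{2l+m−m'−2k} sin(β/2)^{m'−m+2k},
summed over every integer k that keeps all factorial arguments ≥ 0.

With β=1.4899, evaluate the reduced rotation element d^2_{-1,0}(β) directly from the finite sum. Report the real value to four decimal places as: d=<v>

d=0.0986

d^2_{-1,0}(β=1.4899) via Wigner's sum:
c=cos(1.4899/2)=0.735122, s=sin(1.4899/2)=0.677935; N=√[1·6·2·2]=4.898979
Admissible k: 1..2 (factorial args all ≥0)
  k=1: (−1)^0·4.8990/(2)·0.7351^3·0.6779^1 = +0.659693
  k=2: (−1)^1·4.8990/(2)·0.7351^1·0.6779^3 = -0.561047
d^2_{-1,0}(1.4899) = +0.659693 -0.561047 = +0.098646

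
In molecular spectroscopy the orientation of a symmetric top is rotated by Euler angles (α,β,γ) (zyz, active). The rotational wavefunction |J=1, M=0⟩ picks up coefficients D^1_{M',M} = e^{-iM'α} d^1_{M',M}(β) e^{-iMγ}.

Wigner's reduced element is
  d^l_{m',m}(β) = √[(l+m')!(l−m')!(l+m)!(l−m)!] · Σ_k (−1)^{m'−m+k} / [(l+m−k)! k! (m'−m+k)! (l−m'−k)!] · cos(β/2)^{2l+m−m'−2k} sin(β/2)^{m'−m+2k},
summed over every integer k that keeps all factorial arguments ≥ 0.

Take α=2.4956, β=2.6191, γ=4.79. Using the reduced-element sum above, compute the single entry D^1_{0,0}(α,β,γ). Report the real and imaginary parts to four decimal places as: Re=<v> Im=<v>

First d^1_{0,0}(β=2.6191), then the phase factors e^{-i(0)α} and e^{-i(0)γ}:
c=cos(2.6191/2)=0.258285, s=sin(2.6191/2)=0.966069; N=√[1·1·1·1]=1.000000
Admissible k: 0..1 (factorial args all ≥0)
  k=0: (−1)^0·1.0000/(1)·0.2583^2·0.9661^0 = +0.066711
  k=1: (−1)^1·1.0000/(1)·0.2583^0·0.9661^2 = -0.933289
d^1_{0,0}(2.6191) = +0.066711 -0.933289 = -0.866578
Attach z-rotation phases: D = e^{-i(0)(2.4956)}·(-0.866578)·e^{-i(0)(4.79)} = -0.866578+0.000000i

Re=-0.8666 Im=0.0000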